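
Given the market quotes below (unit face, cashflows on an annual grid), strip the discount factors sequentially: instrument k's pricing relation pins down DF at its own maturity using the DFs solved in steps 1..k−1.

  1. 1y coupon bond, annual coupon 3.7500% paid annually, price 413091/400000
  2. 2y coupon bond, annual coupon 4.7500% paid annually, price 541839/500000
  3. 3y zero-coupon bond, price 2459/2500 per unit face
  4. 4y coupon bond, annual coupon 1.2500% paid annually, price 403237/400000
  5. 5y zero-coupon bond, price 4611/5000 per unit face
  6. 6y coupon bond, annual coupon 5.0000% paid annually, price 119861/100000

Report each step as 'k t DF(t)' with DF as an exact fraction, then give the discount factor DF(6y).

step 1 [1y] bond c/1=3/80: DF=(413091/400000 − 3/80·(0))/(1+3/80) = 4977/5000 ≈ 0.995400
step 2 [2y] bond c/1=19/400: DF=(541839/500000 − 19/400·(0.995400))/(1+19/400) = 4947/5000 ≈ 0.989400
step 3 [3y] zero: DF = P = 2459/2500 ≈ 0.983600
step 4 [4y] bond c/1=1/80: DF=(403237/400000 − 1/80·(0.995400+0.989400+0.983600))/(1+1/80) = 959/1000 ≈ 0.959000
step 5 [5y] zero: DF = P = 4611/5000 ≈ 0.922200
step 6 [6y] bond c/1=1/20: DF=(119861/100000 − 1/20·(0.995400+0.989400+0.983600+0.959000+0.922200))/(1+1/20) = 4553/5000 ≈ 0.910600

1 1 4977/5000
2 2 4947/5000
3 3 2459/2500
4 4 959/1000
5 5 4611/5000
6 6 4553/5000
DF(6y) = 4553/5000 ≈ 0.910600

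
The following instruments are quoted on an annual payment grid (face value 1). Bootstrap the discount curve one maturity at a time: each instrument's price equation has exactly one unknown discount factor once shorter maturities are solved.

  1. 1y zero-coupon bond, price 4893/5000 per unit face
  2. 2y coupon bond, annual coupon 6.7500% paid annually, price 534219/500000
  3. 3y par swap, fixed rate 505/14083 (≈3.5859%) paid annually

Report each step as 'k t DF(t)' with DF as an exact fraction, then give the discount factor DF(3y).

1 1 4893/5000
2 2 939/1000
3 3 899/1000
DF(3y) = 899/1000 ≈ 0.899000

step 1 [1y] zero: DF = P = 4893/5000 ≈ 0.978600
step 2 [2y] bond c/1=27/400: DF=(534219/500000 − 27/400·(0.978600))/(1+27/400) = 939/1000 ≈ 0.939000
step 3 [3y] swap r/1=505/14083: DF=(1 − 505/14083·(0.978600+0.939000))/(1+505/14083) = 899/1000 ≈ 0.899000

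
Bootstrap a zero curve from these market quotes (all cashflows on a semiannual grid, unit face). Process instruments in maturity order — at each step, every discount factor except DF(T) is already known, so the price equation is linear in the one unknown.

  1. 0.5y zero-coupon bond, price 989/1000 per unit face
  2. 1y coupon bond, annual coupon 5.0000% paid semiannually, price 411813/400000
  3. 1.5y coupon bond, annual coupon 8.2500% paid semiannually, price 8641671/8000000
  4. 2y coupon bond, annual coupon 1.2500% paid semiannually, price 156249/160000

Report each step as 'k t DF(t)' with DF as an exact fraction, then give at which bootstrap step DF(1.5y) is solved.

1 1/2 989/1000
2 1 9803/10000
3 3/2 4797/5000
4 2 9523/10000
DF(1.5y) is solved at step 3

step 1 [0.5y] zero: DF = P = 989/1000 ≈ 0.989000
step 2 [1y] bond c/2=1/40: DF=(411813/400000 − 1/40·(0.989000))/(1+1/40) = 9803/10000 ≈ 0.980300
step 3 [1.5y] bond c/2=33/800: DF=(8641671/8000000 − 33/800·(0.989000+0.980300))/(1+33/800) = 4797/5000 ≈ 0.959400
step 4 [2y] bond c/2=1/160: DF=(156249/160000 − 1/160·(0.989000+0.980300+0.959400))/(1+1/160) = 9523/10000 ≈ 0.952300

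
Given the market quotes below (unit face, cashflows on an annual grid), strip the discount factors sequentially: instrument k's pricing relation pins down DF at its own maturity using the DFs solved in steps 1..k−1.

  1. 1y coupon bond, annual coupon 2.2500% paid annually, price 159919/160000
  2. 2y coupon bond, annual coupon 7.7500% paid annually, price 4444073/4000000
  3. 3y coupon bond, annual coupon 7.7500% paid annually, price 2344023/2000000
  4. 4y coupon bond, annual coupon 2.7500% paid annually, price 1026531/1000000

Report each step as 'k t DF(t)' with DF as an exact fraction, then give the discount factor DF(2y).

step 1 [1y] bond c/1=9/400: DF=(159919/160000 − 9/400·(0))/(1+9/400) = 391/400 ≈ 0.977500
step 2 [2y] bond c/1=31/400: DF=(4444073/4000000 − 31/400·(0.977500))/(1+31/400) = 1201/1250 ≈ 0.960800
step 3 [3y] bond c/1=31/400: DF=(2344023/2000000 − 31/400·(0.977500+0.960800))/(1+31/400) = 9483/10000 ≈ 0.948300
step 4 [4y] bond c/1=11/400: DF=(1026531/1000000 − 11/400·(0.977500+0.960800+0.948300))/(1+11/400) = 4609/5000 ≈ 0.921800

1 1 391/400
2 2 1201/1250
3 3 9483/10000
4 4 4609/5000
DF(2y) = 1201/1250 ≈ 0.960800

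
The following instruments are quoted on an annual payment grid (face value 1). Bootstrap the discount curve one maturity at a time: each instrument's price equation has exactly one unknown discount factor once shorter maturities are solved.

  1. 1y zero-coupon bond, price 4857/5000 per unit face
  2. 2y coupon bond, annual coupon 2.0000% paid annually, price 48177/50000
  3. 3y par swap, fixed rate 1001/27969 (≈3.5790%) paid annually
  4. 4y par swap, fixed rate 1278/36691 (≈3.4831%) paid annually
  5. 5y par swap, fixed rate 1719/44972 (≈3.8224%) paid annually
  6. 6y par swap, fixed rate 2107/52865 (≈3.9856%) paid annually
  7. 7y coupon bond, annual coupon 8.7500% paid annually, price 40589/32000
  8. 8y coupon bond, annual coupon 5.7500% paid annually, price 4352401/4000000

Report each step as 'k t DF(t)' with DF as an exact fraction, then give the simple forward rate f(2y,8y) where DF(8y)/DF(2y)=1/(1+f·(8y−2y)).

step 1 [1y] zero: DF = P = 4857/5000 ≈ 0.971400
step 2 [2y] bond c/1=1/50: DF=(48177/50000 − 1/50·(0.971400))/(1+1/50) = 1157/1250 ≈ 0.925600
step 3 [3y] swap r/1=1001/27969: DF=(1 − 1001/27969·(0.971400+0.925600))/(1+1001/27969) = 8999/10000 ≈ 0.899900
step 4 [4y] swap r/1=1278/36691: DF=(1 − 1278/36691·(0.971400+0.925600+0.899900))/(1+1278/36691) = 4361/5000 ≈ 0.872200
step 5 [5y] swap r/1=1719/44972: DF=(1 − 1719/44972·(0.971400+0.925600+0.899900+0.872200))/(1+1719/44972) = 8281/10000 ≈ 0.828100
step 6 [6y] swap r/1=2107/52865: DF=(1 − 2107/52865·(0.971400+0.925600+0.899900+0.872200+0.828100))/(1+2107/52865) = 7893/10000 ≈ 0.789300
step 7 [7y] bond c/1=7/80: DF=(40589/32000 − 7/80·(0.971400+0.925600+0.899900+0.872200+0.828100+0.789300))/(1+7/80) = 741/1000 ≈ 0.741000
step 8 [8y] bond c/1=23/400: DF=(4352401/4000000 − 23/400·(0.971400+0.925600+0.899900+0.872200+0.828100+0.789300+0.741000))/(1+23/400) = 1753/2500 ≈ 0.701200

1 1 4857/5000
2 2 1157/1250
3 3 8999/10000
4 4 4361/5000
5 5 8281/10000
6 6 7893/10000
7 7 741/1000
8 8 1753/2500
f(2y,8y) = ((1157/1250)/(1753/2500) − 1)/(6) = 187/3506 ≈ 5.3337%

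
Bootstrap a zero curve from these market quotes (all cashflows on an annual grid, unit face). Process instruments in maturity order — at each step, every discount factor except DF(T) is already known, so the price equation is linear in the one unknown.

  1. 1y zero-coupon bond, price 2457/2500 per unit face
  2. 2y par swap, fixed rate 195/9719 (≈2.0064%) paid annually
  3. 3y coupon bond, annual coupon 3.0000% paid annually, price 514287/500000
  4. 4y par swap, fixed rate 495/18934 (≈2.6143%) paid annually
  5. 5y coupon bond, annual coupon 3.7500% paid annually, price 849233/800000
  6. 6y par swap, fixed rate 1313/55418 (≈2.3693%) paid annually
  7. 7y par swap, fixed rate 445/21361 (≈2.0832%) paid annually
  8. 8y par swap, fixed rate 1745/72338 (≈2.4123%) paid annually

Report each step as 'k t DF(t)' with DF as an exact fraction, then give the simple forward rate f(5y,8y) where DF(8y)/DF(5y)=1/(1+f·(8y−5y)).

step 1 [1y] zero: DF = P = 2457/2500 ≈ 0.982800
step 2 [2y] swap r/1=195/9719: DF=(1 − 195/9719·(0.982800))/(1+195/9719) = 961/1000 ≈ 0.961000
step 3 [3y] bond c/1=3/100: DF=(514287/500000 − 3/100·(0.982800+0.961000))/(1+3/100) = 471/500 ≈ 0.942000
step 4 [4y] swap r/1=495/18934: DF=(1 − 495/18934·(0.982800+0.961000+0.942000))/(1+495/18934) = 901/1000 ≈ 0.901000
step 5 [5y] bond c/1=3/80: DF=(849233/800000 − 3/80·(0.982800+0.961000+0.942000+0.901000))/(1+3/80) = 8863/10000 ≈ 0.886300
step 6 [6y] swap r/1=1313/55418: DF=(1 − 1313/55418·(0.982800+0.961000+0.942000+0.901000+0.886300))/(1+1313/55418) = 8687/10000 ≈ 0.868700
step 7 [7y] swap r/1=445/21361: DF=(1 − 445/21361·(0.982800+0.961000+0.942000+0.901000+0.886300+0.868700))/(1+445/21361) = 1733/2000 ≈ 0.866500
step 8 [8y] swap r/1=1745/72338: DF=(1 − 1745/72338·(0.982800+0.961000+0.942000+0.901000+0.886300+0.868700+0.866500))/(1+1745/72338) = 1651/2000 ≈ 0.825500

1 1 2457/2500
2 2 961/1000
3 3 471/500
4 4 901/1000
5 5 8863/10000
6 6 8687/10000
7 7 1733/2000
8 8 1651/2000
f(5y,8y) = ((8863/10000)/(1651/2000) − 1)/(3) = 608/24765 ≈ 2.4551%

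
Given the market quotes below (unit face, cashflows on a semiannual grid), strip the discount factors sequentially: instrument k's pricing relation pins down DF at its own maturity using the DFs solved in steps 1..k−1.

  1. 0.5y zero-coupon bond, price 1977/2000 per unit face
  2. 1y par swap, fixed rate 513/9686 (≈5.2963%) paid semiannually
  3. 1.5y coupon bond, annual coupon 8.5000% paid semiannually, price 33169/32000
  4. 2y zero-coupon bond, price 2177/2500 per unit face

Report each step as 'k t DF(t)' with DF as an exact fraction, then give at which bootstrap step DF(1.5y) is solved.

step 1 [0.5y] zero: DF = P = 1977/2000 ≈ 0.988500
step 2 [1y] swap r/2=513/19372: DF=(1 − 513/19372·(0.988500))/(1+513/19372) = 9487/10000 ≈ 0.948700
step 3 [1.5y] bond c/2=17/400: DF=(33169/32000 − 17/400·(0.988500+0.948700))/(1+17/400) = 9153/10000 ≈ 0.915300
step 4 [2y] zero: DF = P = 2177/2500 ≈ 0.870800

1 1/2 1977/2000
2 1 9487/10000
3 3/2 9153/10000
4 2 2177/2500
DF(1.5y) is solved at step 3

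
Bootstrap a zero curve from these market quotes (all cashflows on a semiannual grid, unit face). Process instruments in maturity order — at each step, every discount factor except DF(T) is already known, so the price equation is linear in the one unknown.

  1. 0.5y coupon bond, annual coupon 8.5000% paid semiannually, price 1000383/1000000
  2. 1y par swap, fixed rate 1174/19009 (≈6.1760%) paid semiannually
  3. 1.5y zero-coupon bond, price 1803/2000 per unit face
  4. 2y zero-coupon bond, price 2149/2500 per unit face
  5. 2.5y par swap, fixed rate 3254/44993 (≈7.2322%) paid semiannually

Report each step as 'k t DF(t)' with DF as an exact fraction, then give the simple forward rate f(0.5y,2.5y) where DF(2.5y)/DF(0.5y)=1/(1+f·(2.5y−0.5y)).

step 1 [0.5y] bond c/2=17/400: DF=(1000383/1000000 − 17/400·(0))/(1+17/400) = 2399/2500 ≈ 0.959600
step 2 [1y] swap r/2=587/19009: DF=(1 − 587/19009·(0.959600))/(1+587/19009) = 9413/10000 ≈ 0.941300
step 3 [1.5y] zero: DF = P = 1803/2000 ≈ 0.901500
step 4 [2y] zero: DF = P = 2149/2500 ≈ 0.859600
step 5 [2.5y] swap r/2=1627/44993: DF=(1 − 1627/44993·(0.959600+0.941300+0.901500+0.859600))/(1+1627/44993) = 8373/10000 ≈ 0.837300

1 1/2 2399/2500
2 1 9413/10000
3 3/2 1803/2000
4 2 2149/2500
5 5/2 8373/10000
f(0.5y,2.5y) = ((2399/2500)/(8373/10000) − 1)/(2) = 1223/16746 ≈ 7.3032%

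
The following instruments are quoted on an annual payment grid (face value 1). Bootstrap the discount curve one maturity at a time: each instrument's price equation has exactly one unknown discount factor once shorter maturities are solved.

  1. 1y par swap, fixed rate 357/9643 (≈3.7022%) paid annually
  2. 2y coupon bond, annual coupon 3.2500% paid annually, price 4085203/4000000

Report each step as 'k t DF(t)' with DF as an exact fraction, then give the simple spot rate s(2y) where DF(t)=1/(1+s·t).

1 1 9643/10000
2 2 2397/2500
s(2y) = (1/(2397/2500) − 1)/(2) = 103/4794 ≈ 2.1485%

step 1 [1y] swap r/1=357/9643: DF=(1 − 357/9643·(0))/(1+357/9643) = 9643/10000 ≈ 0.964300
step 2 [2y] bond c/1=13/400: DF=(4085203/4000000 − 13/400·(0.964300))/(1+13/400) = 2397/2500 ≈ 0.958800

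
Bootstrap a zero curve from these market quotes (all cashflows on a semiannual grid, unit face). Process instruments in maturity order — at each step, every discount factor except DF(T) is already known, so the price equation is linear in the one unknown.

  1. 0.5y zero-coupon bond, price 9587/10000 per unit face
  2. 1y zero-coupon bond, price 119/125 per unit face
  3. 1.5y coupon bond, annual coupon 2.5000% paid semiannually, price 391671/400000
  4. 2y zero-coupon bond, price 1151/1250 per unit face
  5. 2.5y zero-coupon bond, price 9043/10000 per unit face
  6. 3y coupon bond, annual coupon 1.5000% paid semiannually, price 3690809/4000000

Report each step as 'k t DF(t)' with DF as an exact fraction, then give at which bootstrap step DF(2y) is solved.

step 1 [0.5y] zero: DF = P = 9587/10000 ≈ 0.958700
step 2 [1y] zero: DF = P = 119/125 ≈ 0.952000
step 3 [1.5y] bond c/2=1/80: DF=(391671/400000 − 1/80·(0.958700+0.952000))/(1+1/80) = 1887/2000 ≈ 0.943500
step 4 [2y] zero: DF = P = 1151/1250 ≈ 0.920800
step 5 [2.5y] zero: DF = P = 9043/10000 ≈ 0.904300
step 6 [3y] bond c/2=3/400: DF=(3690809/4000000 − 3/400·(0.958700+0.952000+0.943500+0.920800+0.904300))/(1+3/400) = 881/1000 ≈ 0.881000

1 1/2 9587/10000
2 1 119/125
3 3/2 1887/2000
4 2 1151/1250
5 5/2 9043/10000
6 3 881/1000
DF(2y) is solved at step 4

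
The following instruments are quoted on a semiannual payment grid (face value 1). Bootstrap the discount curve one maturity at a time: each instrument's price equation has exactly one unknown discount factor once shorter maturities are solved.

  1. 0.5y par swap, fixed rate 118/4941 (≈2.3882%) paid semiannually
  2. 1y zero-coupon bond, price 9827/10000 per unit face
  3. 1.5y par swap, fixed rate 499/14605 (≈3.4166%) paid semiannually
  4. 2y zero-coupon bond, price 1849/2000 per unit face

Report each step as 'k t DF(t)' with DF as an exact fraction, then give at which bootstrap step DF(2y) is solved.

1 1/2 4941/5000
2 1 9827/10000
3 3/2 9501/10000
4 2 1849/2000
DF(2y) is solved at step 4

step 1 [0.5y] swap r/2=59/4941: DF=(1 − 59/4941·(0))/(1+59/4941) = 4941/5000 ≈ 0.988200
step 2 [1y] zero: DF = P = 9827/10000 ≈ 0.982700
step 3 [1.5y] swap r/2=499/29210: DF=(1 − 499/29210·(0.988200+0.982700))/(1+499/29210) = 9501/10000 ≈ 0.950100
step 4 [2y] zero: DF = P = 1849/2000 ≈ 0.924500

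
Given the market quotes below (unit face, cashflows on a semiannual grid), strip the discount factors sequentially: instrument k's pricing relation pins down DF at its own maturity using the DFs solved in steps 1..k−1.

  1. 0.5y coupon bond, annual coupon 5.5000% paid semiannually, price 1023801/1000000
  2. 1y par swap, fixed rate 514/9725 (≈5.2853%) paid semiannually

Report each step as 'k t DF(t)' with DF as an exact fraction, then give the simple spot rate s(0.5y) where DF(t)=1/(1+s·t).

1 1/2 2491/2500
2 1 4743/5000
s(0.5y) = (1/(2491/2500) − 1)/(1/2) = 18/2491 ≈ 0.7226%

step 1 [0.5y] bond c/2=11/400: DF=(1023801/1000000 − 11/400·(0))/(1+11/400) = 2491/2500 ≈ 0.996400
step 2 [1y] swap r/2=257/9725: DF=(1 − 257/9725·(0.996400))/(1+257/9725) = 4743/5000 ≈ 0.948600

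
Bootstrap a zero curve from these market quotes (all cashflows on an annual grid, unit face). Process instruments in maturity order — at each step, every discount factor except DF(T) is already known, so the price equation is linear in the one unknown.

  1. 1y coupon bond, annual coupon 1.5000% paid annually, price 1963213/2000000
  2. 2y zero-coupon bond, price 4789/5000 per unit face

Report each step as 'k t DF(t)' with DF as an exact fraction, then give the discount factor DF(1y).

step 1 [1y] bond c/1=3/200: DF=(1963213/2000000 − 3/200·(0))/(1+3/200) = 9671/10000 ≈ 0.967100
step 2 [2y] zero: DF = P = 4789/5000 ≈ 0.957800

1 1 9671/10000
2 2 4789/5000
DF(1y) = 9671/10000 ≈ 0.967100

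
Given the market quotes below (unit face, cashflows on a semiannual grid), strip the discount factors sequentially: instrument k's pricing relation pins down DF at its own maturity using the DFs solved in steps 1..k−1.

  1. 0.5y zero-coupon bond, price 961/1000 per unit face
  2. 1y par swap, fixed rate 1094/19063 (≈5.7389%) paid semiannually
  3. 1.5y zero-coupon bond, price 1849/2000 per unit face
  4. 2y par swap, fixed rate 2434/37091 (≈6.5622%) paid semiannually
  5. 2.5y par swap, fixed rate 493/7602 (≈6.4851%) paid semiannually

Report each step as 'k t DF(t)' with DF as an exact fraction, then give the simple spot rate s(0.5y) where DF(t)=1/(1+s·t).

1 1/2 961/1000
2 1 9453/10000
3 3/2 1849/2000
4 2 8783/10000
5 5/2 8521/10000
s(0.5y) = (1/(961/1000) − 1)/(1/2) = 78/961 ≈ 8.1165%

step 1 [0.5y] zero: DF = P = 961/1000 ≈ 0.961000
step 2 [1y] swap r/2=547/19063: DF=(1 − 547/19063·(0.961000))/(1+547/19063) = 9453/10000 ≈ 0.945300
step 3 [1.5y] zero: DF = P = 1849/2000 ≈ 0.924500
step 4 [2y] swap r/2=1217/37091: DF=(1 − 1217/37091·(0.961000+0.945300+0.924500))/(1+1217/37091) = 8783/10000 ≈ 0.878300
step 5 [2.5y] swap r/2=493/15204: DF=(1 − 493/15204·(0.961000+0.945300+0.924500+0.878300))/(1+493/15204) = 8521/10000 ≈ 0.852100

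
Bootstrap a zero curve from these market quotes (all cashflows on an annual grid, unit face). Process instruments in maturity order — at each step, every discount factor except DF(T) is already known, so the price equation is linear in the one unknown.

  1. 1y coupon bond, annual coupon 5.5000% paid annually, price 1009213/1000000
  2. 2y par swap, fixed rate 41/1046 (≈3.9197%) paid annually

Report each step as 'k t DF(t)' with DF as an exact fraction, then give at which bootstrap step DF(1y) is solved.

step 1 [1y] bond c/1=11/200: DF=(1009213/1000000 − 11/200·(0))/(1+11/200) = 4783/5000 ≈ 0.956600
step 2 [2y] swap r/1=41/1046: DF=(1 − 41/1046·(0.956600))/(1+41/1046) = 4631/5000 ≈ 0.926200

1 1 4783/5000
2 2 4631/5000
DF(1y) is solved at step 1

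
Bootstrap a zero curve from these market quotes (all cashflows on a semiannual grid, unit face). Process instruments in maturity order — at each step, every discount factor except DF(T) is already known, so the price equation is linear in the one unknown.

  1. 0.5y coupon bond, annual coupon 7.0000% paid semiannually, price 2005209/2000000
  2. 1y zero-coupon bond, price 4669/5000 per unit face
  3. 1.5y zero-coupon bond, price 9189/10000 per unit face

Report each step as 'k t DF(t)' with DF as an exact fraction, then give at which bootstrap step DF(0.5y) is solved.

step 1 [0.5y] bond c/2=7/200: DF=(2005209/2000000 − 7/200·(0))/(1+7/200) = 9687/10000 ≈ 0.968700
step 2 [1y] zero: DF = P = 4669/5000 ≈ 0.933800
step 3 [1.5y] zero: DF = P = 9189/10000 ≈ 0.918900

1 1/2 9687/10000
2 1 4669/5000
3 3/2 9189/10000
DF(0.5y) is solved at step 1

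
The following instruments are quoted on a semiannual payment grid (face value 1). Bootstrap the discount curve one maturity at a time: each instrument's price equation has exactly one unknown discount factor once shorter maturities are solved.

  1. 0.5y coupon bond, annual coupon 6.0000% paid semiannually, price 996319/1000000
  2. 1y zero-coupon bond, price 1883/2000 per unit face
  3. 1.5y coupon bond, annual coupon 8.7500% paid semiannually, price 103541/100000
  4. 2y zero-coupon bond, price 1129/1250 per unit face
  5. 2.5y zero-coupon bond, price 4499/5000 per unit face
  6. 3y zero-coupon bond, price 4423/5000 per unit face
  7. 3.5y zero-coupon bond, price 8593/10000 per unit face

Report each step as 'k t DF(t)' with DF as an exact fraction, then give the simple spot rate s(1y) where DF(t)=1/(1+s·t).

1 1/2 9673/10000
2 1 1883/2000
3 3/2 114/125
4 2 1129/1250
5 5/2 4499/5000
6 3 4423/5000
7 7/2 8593/10000
s(1y) = (1/(1883/2000) − 1)/(1) = 117/1883 ≈ 6.2135%

step 1 [0.5y] bond c/2=3/100: DF=(996319/1000000 − 3/100·(0))/(1+3/100) = 9673/10000 ≈ 0.967300
step 2 [1y] zero: DF = P = 1883/2000 ≈ 0.941500
step 3 [1.5y] bond c/2=7/160: DF=(103541/100000 − 7/160·(0.967300+0.941500))/(1+7/160) = 114/125 ≈ 0.912000
step 4 [2y] zero: DF = P = 1129/1250 ≈ 0.903200
step 5 [2.5y] zero: DF = P = 4499/5000 ≈ 0.899800
step 6 [3y] zero: DF = P = 4423/5000 ≈ 0.884600
step 7 [3.5y] zero: DF = P = 8593/10000 ≈ 0.859300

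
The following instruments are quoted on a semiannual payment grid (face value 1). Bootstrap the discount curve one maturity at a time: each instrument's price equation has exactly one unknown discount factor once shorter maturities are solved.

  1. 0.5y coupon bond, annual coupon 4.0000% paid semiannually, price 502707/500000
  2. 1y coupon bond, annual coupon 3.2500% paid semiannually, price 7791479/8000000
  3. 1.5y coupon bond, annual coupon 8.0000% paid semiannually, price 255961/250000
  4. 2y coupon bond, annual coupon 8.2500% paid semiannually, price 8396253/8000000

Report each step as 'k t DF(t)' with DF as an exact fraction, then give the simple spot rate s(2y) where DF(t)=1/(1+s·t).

1 1/2 9857/10000
2 1 4713/5000
3 3/2 9103/10000
4 2 1791/2000
s(2y) = (1/(1791/2000) − 1)/(2) = 209/3582 ≈ 5.8347%

step 1 [0.5y] bond c/2=1/50: DF=(502707/500000 − 1/50·(0))/(1+1/50) = 9857/10000 ≈ 0.985700
step 2 [1y] bond c/2=13/800: DF=(7791479/8000000 − 13/800·(0.985700))/(1+13/800) = 4713/5000 ≈ 0.942600
step 3 [1.5y] bond c/2=1/25: DF=(255961/250000 − 1/25·(0.985700+0.942600))/(1+1/25) = 9103/10000 ≈ 0.910300
step 4 [2y] bond c/2=33/800: DF=(8396253/8000000 − 33/800·(0.985700+0.942600+0.910300))/(1+33/800) = 1791/2000 ≈ 0.895500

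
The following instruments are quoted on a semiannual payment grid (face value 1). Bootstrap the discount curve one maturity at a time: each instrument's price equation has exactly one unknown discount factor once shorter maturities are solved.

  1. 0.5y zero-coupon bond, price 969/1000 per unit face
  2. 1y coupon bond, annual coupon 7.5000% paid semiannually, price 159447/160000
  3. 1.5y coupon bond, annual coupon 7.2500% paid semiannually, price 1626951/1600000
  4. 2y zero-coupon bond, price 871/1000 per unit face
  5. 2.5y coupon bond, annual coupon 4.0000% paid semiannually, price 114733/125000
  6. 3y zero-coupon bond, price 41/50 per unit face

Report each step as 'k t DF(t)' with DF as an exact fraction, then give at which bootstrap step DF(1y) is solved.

step 1 [0.5y] zero: DF = P = 969/1000 ≈ 0.969000
step 2 [1y] bond c/2=3/80: DF=(159447/160000 − 3/80·(0.969000))/(1+3/80) = 1851/2000 ≈ 0.925500
step 3 [1.5y] bond c/2=29/800: DF=(1626951/1600000 − 29/800·(0.969000+0.925500))/(1+29/800) = 183/200 ≈ 0.915000
step 4 [2y] zero: DF = P = 871/1000 ≈ 0.871000
step 5 [2.5y] bond c/2=1/50: DF=(114733/125000 − 1/50·(0.969000+0.925500+0.915000+0.871000))/(1+1/50) = 8277/10000 ≈ 0.827700
step 6 [3y] zero: DF = P = 41/50 ≈ 0.820000

1 1/2 969/1000
2 1 1851/2000
3 3/2 183/200
4 2 871/1000
5 5/2 8277/10000
6 3 41/50
DF(1y) is solved at step 2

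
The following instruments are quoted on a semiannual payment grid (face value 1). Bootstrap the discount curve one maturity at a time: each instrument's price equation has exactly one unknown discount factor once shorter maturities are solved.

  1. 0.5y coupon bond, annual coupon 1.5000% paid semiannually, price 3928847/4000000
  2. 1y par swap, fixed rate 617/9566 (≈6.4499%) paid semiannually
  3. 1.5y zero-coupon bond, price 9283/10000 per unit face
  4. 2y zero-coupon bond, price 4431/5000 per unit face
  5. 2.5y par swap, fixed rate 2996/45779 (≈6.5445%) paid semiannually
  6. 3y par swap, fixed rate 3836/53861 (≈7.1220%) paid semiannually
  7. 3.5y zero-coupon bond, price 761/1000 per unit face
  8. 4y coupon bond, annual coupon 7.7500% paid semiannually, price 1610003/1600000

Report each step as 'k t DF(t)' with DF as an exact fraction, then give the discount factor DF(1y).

1 1/2 9749/10000
2 1 9383/10000
3 3/2 9283/10000
4 2 4431/5000
5 5/2 4251/5000
6 3 4041/5000
7 7/2 761/1000
8 4 3697/5000
DF(1y) = 9383/10000 ≈ 0.938300

step 1 [0.5y] bond c/2=3/400: DF=(3928847/4000000 − 3/400·(0))/(1+3/400) = 9749/10000 ≈ 0.974900
step 2 [1y] swap r/2=617/19132: DF=(1 − 617/19132·(0.974900))/(1+617/19132) = 9383/10000 ≈ 0.938300
step 3 [1.5y] zero: DF = P = 9283/10000 ≈ 0.928300
step 4 [2y] zero: DF = P = 4431/5000 ≈ 0.886200
step 5 [2.5y] swap r/2=1498/45779: DF=(1 − 1498/45779·(0.974900+0.938300+0.928300+0.886200))/(1+1498/45779) = 4251/5000 ≈ 0.850200
step 6 [3y] swap r/2=1918/53861: DF=(1 − 1918/53861·(0.974900+0.938300+0.928300+0.886200+0.850200))/(1+1918/53861) = 4041/5000 ≈ 0.808200
step 7 [3.5y] zero: DF = P = 761/1000 ≈ 0.761000
step 8 [4y] bond c/2=31/800: DF=(1610003/1600000 − 31/800·(0.974900+0.938300+0.928300+0.886200+0.850200+0.808200+0.761000))/(1+31/800) = 3697/5000 ≈ 0.739400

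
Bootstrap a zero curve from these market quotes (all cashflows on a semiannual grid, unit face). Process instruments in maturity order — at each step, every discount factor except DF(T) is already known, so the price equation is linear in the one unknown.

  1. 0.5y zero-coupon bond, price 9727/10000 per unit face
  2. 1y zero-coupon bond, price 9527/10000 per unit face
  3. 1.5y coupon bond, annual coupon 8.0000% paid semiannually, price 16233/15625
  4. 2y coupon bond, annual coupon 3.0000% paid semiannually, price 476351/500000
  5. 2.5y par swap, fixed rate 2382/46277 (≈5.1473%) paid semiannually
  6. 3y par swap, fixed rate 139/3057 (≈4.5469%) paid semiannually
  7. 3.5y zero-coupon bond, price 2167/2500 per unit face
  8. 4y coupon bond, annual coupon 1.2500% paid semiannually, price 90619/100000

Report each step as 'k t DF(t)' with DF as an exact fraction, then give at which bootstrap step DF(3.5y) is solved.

step 1 [0.5y] zero: DF = P = 9727/10000 ≈ 0.972700
step 2 [1y] zero: DF = P = 9527/10000 ≈ 0.952700
step 3 [1.5y] bond c/2=1/25: DF=(16233/15625 − 1/25·(0.972700+0.952700))/(1+1/25) = 9249/10000 ≈ 0.924900
step 4 [2y] bond c/2=3/200: DF=(476351/500000 − 3/200·(0.972700+0.952700+0.924900))/(1+3/200) = 1793/2000 ≈ 0.896500
step 5 [2.5y] swap r/2=1191/46277: DF=(1 − 1191/46277·(0.972700+0.952700+0.924900+0.896500))/(1+1191/46277) = 8809/10000 ≈ 0.880900
step 6 [3y] swap r/2=139/6114: DF=(1 − 139/6114·(0.972700+0.952700+0.924900+0.896500+0.880900))/(1+139/6114) = 8749/10000 ≈ 0.874900
step 7 [3.5y] zero: DF = P = 2167/2500 ≈ 0.866800
step 8 [4y] bond c/2=1/160: DF=(90619/100000 − 1/160·(0.972700+0.952700+0.924900+0.896500+0.880900+0.874900+0.866800))/(1+1/160) = 861/1000 ≈ 0.861000

1 1/2 9727/10000
2 1 9527/10000
3 3/2 9249/10000
4 2 1793/2000
5 5/2 8809/10000
6 3 8749/10000
7 7/2 2167/2500
8 4 861/1000
DF(3.5y) is solved at step 7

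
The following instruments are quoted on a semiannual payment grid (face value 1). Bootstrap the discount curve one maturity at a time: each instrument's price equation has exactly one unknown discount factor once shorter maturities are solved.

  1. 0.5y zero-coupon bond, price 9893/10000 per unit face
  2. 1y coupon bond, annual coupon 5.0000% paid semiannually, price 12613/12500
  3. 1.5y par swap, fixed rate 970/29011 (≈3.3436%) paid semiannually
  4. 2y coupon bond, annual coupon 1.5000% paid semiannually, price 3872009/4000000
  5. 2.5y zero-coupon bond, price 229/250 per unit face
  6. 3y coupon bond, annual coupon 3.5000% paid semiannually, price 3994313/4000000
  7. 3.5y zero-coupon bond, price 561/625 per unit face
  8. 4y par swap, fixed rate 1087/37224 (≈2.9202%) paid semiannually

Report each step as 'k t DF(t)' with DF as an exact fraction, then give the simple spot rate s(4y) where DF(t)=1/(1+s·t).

step 1 [0.5y] zero: DF = P = 9893/10000 ≈ 0.989300
step 2 [1y] bond c/2=1/40: DF=(12613/12500 − 1/40·(0.989300))/(1+1/40) = 9603/10000 ≈ 0.960300
step 3 [1.5y] swap r/2=485/29011: DF=(1 − 485/29011·(0.989300+0.960300))/(1+485/29011) = 1903/2000 ≈ 0.951500
step 4 [2y] bond c/2=3/400: DF=(3872009/4000000 − 3/400·(0.989300+0.960300+0.951500))/(1+3/400) = 587/625 ≈ 0.939200
step 5 [2.5y] zero: DF = P = 229/250 ≈ 0.916000
step 6 [3y] bond c/2=7/400: DF=(3994313/4000000 − 7/400·(0.989300+0.960300+0.951500+0.939200+0.916000))/(1+7/400) = 2249/2500 ≈ 0.899600
step 7 [3.5y] zero: DF = P = 561/625 ≈ 0.897600
step 8 [4y] swap r/2=1087/74448: DF=(1 − 1087/74448·(0.989300+0.960300+0.951500+0.939200+0.916000+0.899600+0.897600))/(1+1087/74448) = 8913/10000 ≈ 0.891300

1 1/2 9893/10000
2 1 9603/10000
3 3/2 1903/2000
4 2 587/625
5 5/2 229/250
6 3 2249/2500
7 7/2 561/625
8 4 8913/10000
s(4y) = (1/(8913/10000) − 1)/(4) = 1087/35652 ≈ 3.0489%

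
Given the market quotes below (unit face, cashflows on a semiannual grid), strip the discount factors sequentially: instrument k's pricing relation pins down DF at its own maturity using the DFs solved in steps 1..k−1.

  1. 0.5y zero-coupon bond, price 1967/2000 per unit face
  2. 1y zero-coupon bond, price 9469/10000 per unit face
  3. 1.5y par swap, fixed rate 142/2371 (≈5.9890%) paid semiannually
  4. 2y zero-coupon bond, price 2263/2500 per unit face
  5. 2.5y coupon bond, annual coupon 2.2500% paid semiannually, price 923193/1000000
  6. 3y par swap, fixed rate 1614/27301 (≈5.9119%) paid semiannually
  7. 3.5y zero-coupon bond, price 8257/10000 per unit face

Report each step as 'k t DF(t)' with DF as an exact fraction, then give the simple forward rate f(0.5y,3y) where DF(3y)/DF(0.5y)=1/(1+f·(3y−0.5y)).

step 1 [0.5y] zero: DF = P = 1967/2000 ≈ 0.983500
step 2 [1y] zero: DF = P = 9469/10000 ≈ 0.946900
step 3 [1.5y] swap r/2=71/2371: DF=(1 − 71/2371·(0.983500+0.946900))/(1+71/2371) = 2287/2500 ≈ 0.914800
step 4 [2y] zero: DF = P = 2263/2500 ≈ 0.905200
step 5 [2.5y] bond c/2=9/800: DF=(923193/1000000 − 9/800·(0.983500+0.946900+0.914800+0.905200))/(1+9/800) = 1089/1250 ≈ 0.871200
step 6 [3y] swap r/2=807/27301: DF=(1 − 807/27301·(0.983500+0.946900+0.914800+0.905200+0.871200))/(1+807/27301) = 4193/5000 ≈ 0.838600
step 7 [3.5y] zero: DF = P = 8257/10000 ≈ 0.825700

1 1/2 1967/2000
2 1 9469/10000
3 3/2 2287/2500
4 2 2263/2500
5 5/2 1089/1250
6 3 4193/5000
7 7/2 8257/10000
f(0.5y,3y) = ((1967/2000)/(4193/5000) − 1)/(5/2) = 207/2995 ≈ 6.9115%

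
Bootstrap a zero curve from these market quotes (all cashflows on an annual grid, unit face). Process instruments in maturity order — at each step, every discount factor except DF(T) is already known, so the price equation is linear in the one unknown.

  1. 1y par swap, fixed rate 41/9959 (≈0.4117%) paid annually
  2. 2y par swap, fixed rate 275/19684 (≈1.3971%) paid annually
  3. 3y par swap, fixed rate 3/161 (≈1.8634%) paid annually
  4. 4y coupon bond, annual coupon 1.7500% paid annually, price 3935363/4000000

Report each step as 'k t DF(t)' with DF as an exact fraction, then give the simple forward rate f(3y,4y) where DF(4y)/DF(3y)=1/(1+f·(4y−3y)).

step 1 [1y] swap r/1=41/9959: DF=(1 − 41/9959·(0))/(1+41/9959) = 9959/10000 ≈ 0.995900
step 2 [2y] swap r/1=275/19684: DF=(1 − 275/19684·(0.995900))/(1+275/19684) = 389/400 ≈ 0.972500
step 3 [3y] swap r/1=3/161: DF=(1 − 3/161·(0.995900+0.972500))/(1+3/161) = 9457/10000 ≈ 0.945700
step 4 [4y] bond c/1=7/400: DF=(3935363/4000000 − 7/400·(0.995900+0.972500+0.945700))/(1+7/400) = 573/625 ≈ 0.916800

1 1 9959/10000
2 2 389/400
3 3 9457/10000
4 4 573/625
f(3y,4y) = ((9457/10000)/(573/625) − 1)/(1) = 289/9168 ≈ 3.1523%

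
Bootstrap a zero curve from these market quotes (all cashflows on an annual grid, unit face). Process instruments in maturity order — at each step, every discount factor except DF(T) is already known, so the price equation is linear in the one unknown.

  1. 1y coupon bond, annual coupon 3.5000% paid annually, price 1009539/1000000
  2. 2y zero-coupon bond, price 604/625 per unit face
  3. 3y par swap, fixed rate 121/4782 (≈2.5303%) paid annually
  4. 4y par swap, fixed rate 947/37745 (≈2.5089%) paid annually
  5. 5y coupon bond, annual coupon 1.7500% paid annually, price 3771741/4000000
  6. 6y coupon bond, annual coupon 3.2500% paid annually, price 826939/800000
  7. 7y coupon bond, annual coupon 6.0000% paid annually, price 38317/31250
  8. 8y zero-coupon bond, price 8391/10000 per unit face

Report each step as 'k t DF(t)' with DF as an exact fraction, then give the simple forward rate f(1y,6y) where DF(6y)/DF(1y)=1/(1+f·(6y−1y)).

1 1 4877/5000
2 2 604/625
3 3 4637/5000
4 4 9053/10000
5 5 4309/5000
6 6 1069/1250
7 7 8459/10000
8 8 8391/10000
f(1y,6y) = ((4877/5000)/(1069/1250) − 1)/(5) = 601/21380 ≈ 2.8110%

step 1 [1y] bond c/1=7/200: DF=(1009539/1000000 − 7/200·(0))/(1+7/200) = 4877/5000 ≈ 0.975400
step 2 [2y] zero: DF = P = 604/625 ≈ 0.966400
step 3 [3y] swap r/1=121/4782: DF=(1 − 121/4782·(0.975400+0.966400))/(1+121/4782) = 4637/5000 ≈ 0.927400
step 4 [4y] swap r/1=947/37745: DF=(1 − 947/37745·(0.975400+0.966400+0.927400))/(1+947/37745) = 9053/10000 ≈ 0.905300
step 5 [5y] bond c/1=7/400: DF=(3771741/4000000 − 7/400·(0.975400+0.966400+0.927400+0.905300))/(1+7/400) = 4309/5000 ≈ 0.861800
step 6 [6y] bond c/1=13/400: DF=(826939/800000 − 13/400·(0.975400+0.966400+0.927400+0.905300+0.861800))/(1+13/400) = 1069/1250 ≈ 0.855200
step 7 [7y] bond c/1=3/50: DF=(38317/31250 − 3/50·(0.975400+0.966400+0.927400+0.905300+0.861800+0.855200))/(1+3/50) = 8459/10000 ≈ 0.845900
step 8 [8y] zero: DF = P = 8391/10000 ≈ 0.839100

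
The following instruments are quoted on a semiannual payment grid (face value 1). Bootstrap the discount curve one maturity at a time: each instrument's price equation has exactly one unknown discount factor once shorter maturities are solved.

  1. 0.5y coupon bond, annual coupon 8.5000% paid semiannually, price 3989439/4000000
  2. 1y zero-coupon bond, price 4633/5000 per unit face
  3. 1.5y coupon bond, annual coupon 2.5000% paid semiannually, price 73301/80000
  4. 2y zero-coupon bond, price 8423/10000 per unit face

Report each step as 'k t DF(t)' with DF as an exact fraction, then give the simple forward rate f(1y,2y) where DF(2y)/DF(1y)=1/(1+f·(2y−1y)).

step 1 [0.5y] bond c/2=17/400: DF=(3989439/4000000 − 17/400·(0))/(1+17/400) = 9567/10000 ≈ 0.956700
step 2 [1y] zero: DF = P = 4633/5000 ≈ 0.926600
step 3 [1.5y] bond c/2=1/80: DF=(73301/80000 − 1/80·(0.956700+0.926600))/(1+1/80) = 8817/10000 ≈ 0.881700
step 4 [2y] zero: DF = P = 8423/10000 ≈ 0.842300

1 1/2 9567/10000
2 1 4633/5000
3 3/2 8817/10000
4 2 8423/10000
f(1y,2y) = ((4633/5000)/(8423/10000) − 1)/(1) = 843/8423 ≈ 10.0083%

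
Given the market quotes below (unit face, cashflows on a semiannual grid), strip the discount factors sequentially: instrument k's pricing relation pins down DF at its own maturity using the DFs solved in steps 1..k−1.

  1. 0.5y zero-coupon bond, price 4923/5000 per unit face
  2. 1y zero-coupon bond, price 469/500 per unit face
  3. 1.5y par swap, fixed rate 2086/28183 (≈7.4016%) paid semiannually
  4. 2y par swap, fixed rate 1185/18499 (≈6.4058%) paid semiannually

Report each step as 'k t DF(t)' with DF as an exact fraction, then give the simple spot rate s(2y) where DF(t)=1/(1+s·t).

1 1/2 4923/5000
2 1 469/500
3 3/2 8957/10000
4 2 1763/2000
s(2y) = (1/(1763/2000) − 1)/(2) = 237/3526 ≈ 6.7215%

step 1 [0.5y] zero: DF = P = 4923/5000 ≈ 0.984600
step 2 [1y] zero: DF = P = 469/500 ≈ 0.938000
step 3 [1.5y] swap r/2=1043/28183: DF=(1 − 1043/28183·(0.984600+0.938000))/(1+1043/28183) = 8957/10000 ≈ 0.895700
step 4 [2y] swap r/2=1185/36998: DF=(1 − 1185/36998·(0.984600+0.938000+0.895700))/(1+1185/36998) = 1763/2000 ≈ 0.881500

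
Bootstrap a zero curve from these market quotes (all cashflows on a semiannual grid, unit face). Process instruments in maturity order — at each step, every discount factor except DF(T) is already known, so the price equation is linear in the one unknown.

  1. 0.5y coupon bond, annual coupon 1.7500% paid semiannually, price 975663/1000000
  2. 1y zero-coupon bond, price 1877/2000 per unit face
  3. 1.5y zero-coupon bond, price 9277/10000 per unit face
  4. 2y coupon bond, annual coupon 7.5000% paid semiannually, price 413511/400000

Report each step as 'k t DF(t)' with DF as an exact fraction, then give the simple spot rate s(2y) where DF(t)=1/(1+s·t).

1 1/2 1209/1250
2 1 1877/2000
3 3/2 9277/10000
4 2 447/500
s(2y) = (1/(447/500) − 1)/(2) = 53/894 ≈ 5.9284%

step 1 [0.5y] bond c/2=7/800: DF=(975663/1000000 − 7/800·(0))/(1+7/800) = 1209/1250 ≈ 0.967200
step 2 [1y] zero: DF = P = 1877/2000 ≈ 0.938500
step 3 [1.5y] zero: DF = P = 9277/10000 ≈ 0.927700
step 4 [2y] bond c/2=3/80: DF=(413511/400000 − 3/80·(0.967200+0.938500+0.927700))/(1+3/80) = 447/500 ≈ 0.894000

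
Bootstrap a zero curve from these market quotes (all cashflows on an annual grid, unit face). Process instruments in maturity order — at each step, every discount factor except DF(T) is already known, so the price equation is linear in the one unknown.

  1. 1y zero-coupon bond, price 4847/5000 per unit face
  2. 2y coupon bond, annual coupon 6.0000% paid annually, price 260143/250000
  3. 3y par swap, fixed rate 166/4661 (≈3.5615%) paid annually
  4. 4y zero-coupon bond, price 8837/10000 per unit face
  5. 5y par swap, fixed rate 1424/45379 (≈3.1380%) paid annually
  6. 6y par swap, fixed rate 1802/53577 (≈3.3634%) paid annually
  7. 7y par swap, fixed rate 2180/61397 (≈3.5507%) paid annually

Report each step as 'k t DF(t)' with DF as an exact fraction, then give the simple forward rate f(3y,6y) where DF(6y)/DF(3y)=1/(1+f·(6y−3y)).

step 1 [1y] zero: DF = P = 4847/5000 ≈ 0.969400
step 2 [2y] bond c/1=3/50: DF=(260143/250000 − 3/50·(0.969400))/(1+3/50) = 2317/2500 ≈ 0.926800
step 3 [3y] swap r/1=166/4661: DF=(1 − 166/4661·(0.969400+0.926800))/(1+166/4661) = 2251/2500 ≈ 0.900400
step 4 [4y] zero: DF = P = 8837/10000 ≈ 0.883700
step 5 [5y] swap r/1=1424/45379: DF=(1 − 1424/45379·(0.969400+0.926800+0.900400+0.883700))/(1+1424/45379) = 536/625 ≈ 0.857600
step 6 [6y] swap r/1=1802/53577: DF=(1 − 1802/53577·(0.969400+0.926800+0.900400+0.883700+0.857600))/(1+1802/53577) = 4099/5000 ≈ 0.819800
step 7 [7y] swap r/1=2180/61397: DF=(1 − 2180/61397·(0.969400+0.926800+0.900400+0.883700+0.857600+0.819800))/(1+2180/61397) = 391/500 ≈ 0.782000

1 1 4847/5000
2 2 2317/2500
3 3 2251/2500
4 4 8837/10000
5 5 536/625
6 6 4099/5000
7 7 391/500
f(3y,6y) = ((2251/2500)/(4099/5000) − 1)/(3) = 403/12297 ≈ 3.2772%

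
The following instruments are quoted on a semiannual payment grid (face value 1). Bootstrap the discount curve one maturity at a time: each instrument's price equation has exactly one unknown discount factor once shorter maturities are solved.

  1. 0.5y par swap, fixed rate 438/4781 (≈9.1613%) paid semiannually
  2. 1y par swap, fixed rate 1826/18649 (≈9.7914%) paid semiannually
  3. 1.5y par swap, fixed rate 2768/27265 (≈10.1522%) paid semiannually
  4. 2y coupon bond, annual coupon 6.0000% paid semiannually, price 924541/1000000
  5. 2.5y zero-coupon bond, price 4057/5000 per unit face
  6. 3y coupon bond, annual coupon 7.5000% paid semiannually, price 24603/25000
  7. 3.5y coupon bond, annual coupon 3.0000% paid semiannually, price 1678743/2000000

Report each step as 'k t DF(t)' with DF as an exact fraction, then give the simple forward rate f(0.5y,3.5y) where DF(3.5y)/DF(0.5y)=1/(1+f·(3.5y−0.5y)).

1 1/2 4781/5000
2 1 9087/10000
3 3/2 1077/1250
4 2 4091/5000
5 5/2 4057/5000
6 3 7911/10000
7 7/2 7509/10000
f(0.5y,3.5y) = ((4781/5000)/(7509/10000) − 1)/(3) = 2053/22527 ≈ 9.1135%

step 1 [0.5y] swap r/2=219/4781: DF=(1 − 219/4781·(0))/(1+219/4781) = 4781/5000 ≈ 0.956200
step 2 [1y] swap r/2=913/18649: DF=(1 − 913/18649·(0.956200))/(1+913/18649) = 9087/10000 ≈ 0.908700
step 3 [1.5y] swap r/2=1384/27265: DF=(1 − 1384/27265·(0.956200+0.908700))/(1+1384/27265) = 1077/1250 ≈ 0.861600
step 4 [2y] bond c/2=3/100: DF=(924541/1000000 − 3/100·(0.956200+0.908700+0.861600))/(1+3/100) = 4091/5000 ≈ 0.818200
step 5 [2.5y] zero: DF = P = 4057/5000 ≈ 0.811400
step 6 [3y] bond c/2=3/80: DF=(24603/25000 − 3/80·(0.956200+0.908700+0.861600+0.818200+0.811400))/(1+3/80) = 7911/10000 ≈ 0.791100
step 7 [3.5y] bond c/2=3/200: DF=(1678743/2000000 − 3/200·(0.956200+0.908700+0.861600+0.818200+0.811400+0.791100))/(1+3/200) = 7509/10000 ≈ 0.750900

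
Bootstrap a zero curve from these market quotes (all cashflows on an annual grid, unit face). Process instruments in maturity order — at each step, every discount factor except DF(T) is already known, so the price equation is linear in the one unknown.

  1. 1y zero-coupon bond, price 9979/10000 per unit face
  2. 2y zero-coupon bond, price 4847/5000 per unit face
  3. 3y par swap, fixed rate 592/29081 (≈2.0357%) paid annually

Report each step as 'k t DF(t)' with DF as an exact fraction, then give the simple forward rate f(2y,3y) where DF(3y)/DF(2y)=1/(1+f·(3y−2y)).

step 1 [1y] zero: DF = P = 9979/10000 ≈ 0.997900
step 2 [2y] zero: DF = P = 4847/5000 ≈ 0.969400
step 3 [3y] swap r/1=592/29081: DF=(1 − 592/29081·(0.997900+0.969400))/(1+592/29081) = 588/625 ≈ 0.940800

1 1 9979/10000
2 2 4847/5000
3 3 588/625
f(2y,3y) = ((4847/5000)/(588/625) − 1)/(1) = 143/4704 ≈ 3.0400%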